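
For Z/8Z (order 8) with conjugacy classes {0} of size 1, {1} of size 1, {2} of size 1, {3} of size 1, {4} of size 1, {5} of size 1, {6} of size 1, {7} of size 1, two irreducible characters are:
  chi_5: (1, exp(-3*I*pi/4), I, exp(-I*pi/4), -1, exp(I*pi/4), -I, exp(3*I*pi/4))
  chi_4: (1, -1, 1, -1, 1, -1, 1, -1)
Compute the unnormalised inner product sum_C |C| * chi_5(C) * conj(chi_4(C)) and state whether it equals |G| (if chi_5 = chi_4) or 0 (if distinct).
Sum = 0; so <chi_5, chi_4> = 0 (distinct irreducibles are orthogonal).

Reasoning: Compute term by term over conjugacy classes (|C| * chi_5(C) * conj(chi_4(C))):
  1*(1)*conj(1) + 1*(exp(-3*I*pi/4))*conj(-1) + 1*(I)*conj(1) + 1*(exp(-I*pi/4))*conj(-1) + 1*(-1)*conj(1) + 1*(exp(I*pi/4))*conj(-1) + 1*(-I)*conj(1) + 1*(exp(3*I*pi/4))*conj(-1)
  = (1) + (-exp(-3*I*pi/4)) + (I) + (-exp(-I*pi/4)) + (-1) + (-exp(I*pi/4)) + (-I) + (-exp(3*I*pi/4))
  = 0.
(Exp terms are combined using exp(i*s)*conj(exp(i*t)) = exp(i*(s-t)), and sums of them are collapsed using the identity that for every m > 1 the m distinct m-th roots of unity sum to 0, e.g. 1 + exp(2*I*pi/3) + exp(-2*I*pi/3) = 0.)
Dividing by |G| = 8 gives 0/8 = 0, matching the row-orthogonality relation <chi_5, chi_4> = [chi_5 = chi_4].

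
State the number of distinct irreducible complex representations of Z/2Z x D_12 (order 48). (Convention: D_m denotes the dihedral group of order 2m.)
18

Justification: The number of irreducible complex representations of a finite group equals its number of conjugacy classes. For a direct product, #classes(G x H) = #classes(G) * #classes(H). Z/2Z has 2 classes (abelian), D_12 has 9 classes, so 2 * 9 = 18, so Z/2Z x D_12 (order 48) has exactly 18 irreducible complex representations.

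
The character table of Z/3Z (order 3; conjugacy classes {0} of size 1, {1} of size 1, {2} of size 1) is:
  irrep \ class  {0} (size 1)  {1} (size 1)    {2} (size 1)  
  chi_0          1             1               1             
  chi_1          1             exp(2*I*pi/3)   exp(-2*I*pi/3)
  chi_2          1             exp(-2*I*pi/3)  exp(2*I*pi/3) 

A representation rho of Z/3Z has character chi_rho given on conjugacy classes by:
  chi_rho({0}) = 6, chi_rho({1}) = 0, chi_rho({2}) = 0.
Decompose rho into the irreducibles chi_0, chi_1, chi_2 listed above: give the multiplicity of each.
Multiplicities: chi_0: 2, chi_1: 2, chi_2: 2.

Justification: Use <chi_rho, chi> = (1/|G|) sum_C |C| * chi_rho(C) * conj(chi(C)) with |G| = 3 for each irreducible chi in the table:
  <chi_rho, chi_0> = (1/3)[1*(6)*conj(1) + 1*(0)*conj(1) + 1*(0)*conj(1)]
      = (1/3)[(6) + (0) + (0)] = 6/3 = 2
  <chi_rho, chi_1> = (1/3)[1*(6)*conj(1) + 1*(0)*conj(exp(2*I*pi/3)) + 1*(0)*conj(exp(-2*I*pi/3))]
      = (1/3)[(6) + (0) + (0)] = 6/3 = 2
  <chi_rho, chi_2> = (1/3)[1*(6)*conj(1) + 1*(0)*conj(exp(-2*I*pi/3)) + 1*(0)*conj(exp(2*I*pi/3))]
      = (1/3)[(6) + (0) + (0)] = 6/3 = 2
(Exp terms are combined using exp(i*s)*conj(exp(i*t)) = exp(i*(s-t)), and sums of them are collapsed using the identity that for every m > 1 the m distinct m-th roots of unity sum to 0, e.g. 1 + exp(2*I*pi/3) + exp(-2*I*pi/3) = 0.)
Dimension check: dim(rho) = sum (mult * dim) = 2*1 + 2*1 + 2*1 = 6 = chi_rho(e) = 6.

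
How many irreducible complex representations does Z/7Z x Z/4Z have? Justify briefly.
28

Solution. The number of irreducible complex representations of a finite group equals its number of conjugacy classes. Z/7Z x Z/4Z is abelian of order 28, so every element is its own conjugacy class: 28 classes, so Z/7Z x Z/4Z (order 28) has exactly 28 irreducible complex representations.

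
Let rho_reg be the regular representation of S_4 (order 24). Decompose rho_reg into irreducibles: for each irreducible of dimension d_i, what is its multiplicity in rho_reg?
Each irreducible V_i of dimension d_i appears with multiplicity d_i, i.e. rho_reg = (direct sum over all irreducibles V_i) d_i V_i. The irreducible dimensions for S_4 are 1, 1, 2, 3, 3: 2 irreducibles of dimension 1, each with multiplicity 1; 1 irreducible of dimension 2, with multiplicity 2; 2 irreducibles of dimension 3, each with multiplicity 3. Total dimension 2*1*1 + 1*2*2 + 2*3*3 = 24 = |G|.

Proof sketch: General theorem: in the regular representation of a finite group G, each irreducible appears with multiplicity equal to its dimension. Check: dim(rho_reg) = sum d_i^2 = 1 + 1 + 4 + 9 + 9 = 24 = |G|.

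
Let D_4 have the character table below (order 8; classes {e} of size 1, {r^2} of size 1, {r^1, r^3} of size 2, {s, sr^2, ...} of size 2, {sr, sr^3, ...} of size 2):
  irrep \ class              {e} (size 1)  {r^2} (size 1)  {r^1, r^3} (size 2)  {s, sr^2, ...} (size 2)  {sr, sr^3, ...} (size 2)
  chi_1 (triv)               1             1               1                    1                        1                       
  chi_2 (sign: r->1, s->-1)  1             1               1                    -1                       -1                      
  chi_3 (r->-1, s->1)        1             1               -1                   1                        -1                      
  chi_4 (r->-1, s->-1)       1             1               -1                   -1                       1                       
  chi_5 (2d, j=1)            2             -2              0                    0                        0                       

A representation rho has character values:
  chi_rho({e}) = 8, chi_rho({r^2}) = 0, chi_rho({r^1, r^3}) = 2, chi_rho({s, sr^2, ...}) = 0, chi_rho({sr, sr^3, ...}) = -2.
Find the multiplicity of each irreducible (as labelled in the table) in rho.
Multiplicities: chi_1: 1, chi_2: 2, chi_3: 1, chi_4: 0, chi_5: 2.

Justification: Use <chi_rho, chi> = (1/|G|) sum_C |C| * chi_rho(C) * conj(chi(C)) with |G| = 8 for each irreducible chi in the table:
  <chi_rho, chi_1> = (1/8)[1*(8)*conj(1) + 1*(0)*conj(1) + 2*(2)*conj(1) + 2*(0)*conj(1) + 2*(-2)*conj(1)]
      = (1/8)[(8) + (0) + (4) + (0) + (-4)] = 8/8 = 1
  <chi_rho, chi_2> = (1/8)[1*(8)*conj(1) + 1*(0)*conj(1) + 2*(2)*conj(1) + 2*(0)*conj(-1) + 2*(-2)*conj(-1)]
      = (1/8)[(8) + (0) + (4) + (0) + (4)] = 16/8 = 2
  <chi_rho, chi_3> = (1/8)[1*(8)*conj(1) + 1*(0)*conj(1) + 2*(2)*conj(-1) + 2*(0)*conj(1) + 2*(-2)*conj(-1)]
      = (1/8)[(8) + (0) + (-4) + (0) + (4)] = 8/8 = 1
  <chi_rho, chi_4> = (1/8)[1*(8)*conj(1) + 1*(0)*conj(1) + 2*(2)*conj(-1) + 2*(0)*conj(-1) + 2*(-2)*conj(1)]
      = (1/8)[(8) + (0) + (-4) + (0) + (-4)] = 0/8 = 0
  <chi_rho, chi_5> = (1/8)[1*(8)*conj(2) + 1*(0)*conj(-2) + 2*(2)*conj(0) + 2*(0)*conj(0) + 2*(-2)*conj(0)]
      = (1/8)[(16) + (0) + (0) + (0) + (0)] = 16/8 = 2
Dimension check: dim(rho) = sum (mult * dim) = 1*1 + 2*1 + 1*1 + 0*1 + 2*2 = 8 = chi_rho(e) = 8.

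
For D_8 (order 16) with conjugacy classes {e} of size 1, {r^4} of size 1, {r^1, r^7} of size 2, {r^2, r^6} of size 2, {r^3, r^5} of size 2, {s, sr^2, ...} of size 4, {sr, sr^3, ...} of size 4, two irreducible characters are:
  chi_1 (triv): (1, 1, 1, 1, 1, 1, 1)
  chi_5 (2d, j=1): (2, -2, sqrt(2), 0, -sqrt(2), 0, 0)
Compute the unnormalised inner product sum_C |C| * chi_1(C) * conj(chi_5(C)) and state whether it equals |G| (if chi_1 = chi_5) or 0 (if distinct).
Sum = 0; so <chi_1, chi_5> = 0 (distinct irreducibles are orthogonal).

Proof sketch: Compute term by term over conjugacy classes (|C| * chi_1(C) * conj(chi_5(C))):
  1*(1)*conj(2) + 1*(1)*conj(-2) + 2*(1)*conj(sqrt(2)) + 2*(1)*conj(0) + 2*(1)*conj(-sqrt(2)) + 4*(1)*conj(0) + 4*(1)*conj(0)
  = (2) + (-2) + (2*sqrt(2)) + (0) + (-2*sqrt(2)) + (0) + (0)
  = 0.
Dividing by |G| = 16 gives 0/16 = 0, matching the row-orthogonality relation <chi_1, chi_5> = [chi_1 = chi_5].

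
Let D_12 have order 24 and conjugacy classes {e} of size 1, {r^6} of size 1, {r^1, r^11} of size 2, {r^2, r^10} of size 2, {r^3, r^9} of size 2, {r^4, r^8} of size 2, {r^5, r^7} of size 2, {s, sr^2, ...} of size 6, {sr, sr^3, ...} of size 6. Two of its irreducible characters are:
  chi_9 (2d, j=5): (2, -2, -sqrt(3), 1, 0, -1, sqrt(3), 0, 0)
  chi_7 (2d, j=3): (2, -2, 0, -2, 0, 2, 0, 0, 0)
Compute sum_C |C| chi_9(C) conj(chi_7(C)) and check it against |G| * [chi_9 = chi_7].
Sum = 0; so <chi_9, chi_7> = 0 (distinct irreducibles are orthogonal).

Derivation: Compute term by term over conjugacy classes (|C| * chi_9(C) * conj(chi_7(C))):
  1*(2)*conj(2) + 1*(-2)*conj(-2) + 2*(-sqrt(3))*conj(0) + 2*(1)*conj(-2) + 2*(0)*conj(0) + 2*(-1)*conj(2) + 2*(sqrt(3))*conj(0) + 6*(0)*conj(0) + 6*(0)*conj(0)
  = (4) + (4) + (0) + (-4) + (0) + (-4) + (0) + (0) + (0)
  = 0.
Dividing by |G| = 24 gives 0/24 = 0, matching the row-orthogonality relation <chi_9, chi_7> = [chi_9 = chi_7].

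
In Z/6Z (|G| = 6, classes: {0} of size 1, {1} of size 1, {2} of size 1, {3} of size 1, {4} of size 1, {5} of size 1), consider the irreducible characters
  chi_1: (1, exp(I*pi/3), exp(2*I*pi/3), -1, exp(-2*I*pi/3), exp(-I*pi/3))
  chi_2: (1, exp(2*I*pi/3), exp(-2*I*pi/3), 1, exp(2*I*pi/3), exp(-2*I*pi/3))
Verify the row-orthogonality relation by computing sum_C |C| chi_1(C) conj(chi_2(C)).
Sum = 0; so <chi_1, chi_2> = 0 (distinct irreducibles are orthogonal).

Reasoning: Compute term by term over conjugacy classes (|C| * chi_1(C) * conj(chi_2(C))):
  1*(1)*conj(1) + 1*(exp(I*pi/3))*conj(exp(2*I*pi/3)) + 1*(exp(2*I*pi/3))*conj(exp(-2*I*pi/3)) + 1*(-1)*conj(1) + 1*(exp(-2*I*pi/3))*conj(exp(2*I*pi/3)) + 1*(exp(-I*pi/3))*conj(exp(-2*I*pi/3))
  = (1) + (exp(-I*pi/3)) + (exp(-2*I*pi/3)) + (-1) + (exp(2*I*pi/3)) + (exp(I*pi/3))
  = 0.
(Exp terms are combined using exp(i*s)*conj(exp(i*t)) = exp(i*(s-t)), and sums of them are collapsed using the identity that for every m > 1 the m distinct m-th roots of unity sum to 0, e.g. 1 + exp(2*I*pi/3) + exp(-2*I*pi/3) = 0.)
Dividing by |G| = 6 gives 0/6 = 0, matching the row-orthogonality relation <chi_1, chi_2> = [chi_1 = chi_2].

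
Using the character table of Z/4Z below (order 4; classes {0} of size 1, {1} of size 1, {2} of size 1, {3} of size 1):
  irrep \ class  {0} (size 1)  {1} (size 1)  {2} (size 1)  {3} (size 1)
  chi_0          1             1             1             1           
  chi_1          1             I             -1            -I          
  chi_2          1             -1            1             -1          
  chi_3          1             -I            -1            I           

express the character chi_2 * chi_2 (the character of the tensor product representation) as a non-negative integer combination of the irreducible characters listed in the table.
chi_2 tensor chi_2 = chi_0 (all other irreducibles have multiplicity 0).

The character of a tensor product is the pointwise product (chi_2 * chi_2)(C) = chi_2(C) * chi_2(C):
  {0}: (1)*(1), {1}: (-1)*(-1), {2}: (1)*(1), {3}: (-1)*(-1)
so (chi_2 * chi_2) takes values
  {0} -> 1, {1} -> 1, {2} -> 1, {3} -> 1.
Now take the inner product of this character with each irreducible chi from the table, <chi_2*chi_2, chi> = (1/4) sum_C |C| (chi_2*chi_2)(C) conj(chi(C)):
  <chi_2*chi_2, chi_0> = (1/4)[1*(1)*conj(1) + 1*(1)*conj(1) + 1*(1)*conj(1) + 1*(1)*conj(1)]
      = (1/4)[(1) + (1) + (1) + (1)] = 4/4 = 1
  <chi_2*chi_2, chi_1> = (1/4)[1*(1)*conj(1) + 1*(1)*conj(I) + 1*(1)*conj(-1) + 1*(1)*conj(-I)]
      = (1/4)[(1) + (-I) + (-1) + (I)] = 0/4 = 0
  <chi_2*chi_2, chi_2> = (1/4)[1*(1)*conj(1) + 1*(1)*conj(-1) + 1*(1)*conj(1) + 1*(1)*conj(-1)]
      = (1/4)[(1) + (-1) + (1) + (-1)] = 0/4 = 0
  <chi_2*chi_2, chi_3> = (1/4)[1*(1)*conj(1) + 1*(1)*conj(-I) + 1*(1)*conj(-1) + 1*(1)*conj(I)]
      = (1/4)[(1) + (I) + (-1) + (-I)] = 0/4 = 0
(Exp terms are combined using exp(i*s)*conj(exp(i*t)) = exp(i*(s-t)), and sums of them are collapsed using the identity that for every m > 1 the m distinct m-th roots of unity sum to 0, e.g. 1 + exp(2*I*pi/3) + exp(-2*I*pi/3) = 0.)
Hence the multiplicities are chi_0: 1. Dimension check: dim(chi_2)*dim(chi_2) = 1*1 = 1 and sum (mult * dim) = 1*1 = 1.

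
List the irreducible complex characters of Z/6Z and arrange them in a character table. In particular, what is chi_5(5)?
Character table of Z/6Z (irreps indexed chi_0,...,chi_5 with chi_k(m) = zeta_6^(k*m), zeta_6 = exp(2*pi*i/6)):
  irrep \ class  {0} (size 1)  {1} (size 1)    {2} (size 1)    {3} (size 1)  {4} (size 1)    {5} (size 1)  
  chi_0          1             1               1               1             1               1             
  chi_1          1             exp(I*pi/3)     exp(2*I*pi/3)   -1            exp(-2*I*pi/3)  exp(-I*pi/3)  
  chi_2          1             exp(2*I*pi/3)   exp(-2*I*pi/3)  1             exp(2*I*pi/3)   exp(-2*I*pi/3)
  chi_3          1             -1              1               -1            1               -1            
  chi_4          1             exp(-2*I*pi/3)  exp(2*I*pi/3)   1             exp(-2*I*pi/3)  exp(2*I*pi/3) 
  chi_5          1             exp(-I*pi/3)    exp(-2*I*pi/3)  -1            exp(2*I*pi/3)   exp(I*pi/3)   

Spot check: chi_5(5) = zeta_6^(5*5) = zeta_6^25 = exp(I*pi/3).

Justification: Z/6Z is abelian, so all 6 irreducible complex representations are 1-dimensional. They are given by chi_k(m) = zeta_6^(k*m) for k = 0,...,5. Row orthogonality: sum_m chi_k(m) conj(chi_l(m)) = 6 * [k = l].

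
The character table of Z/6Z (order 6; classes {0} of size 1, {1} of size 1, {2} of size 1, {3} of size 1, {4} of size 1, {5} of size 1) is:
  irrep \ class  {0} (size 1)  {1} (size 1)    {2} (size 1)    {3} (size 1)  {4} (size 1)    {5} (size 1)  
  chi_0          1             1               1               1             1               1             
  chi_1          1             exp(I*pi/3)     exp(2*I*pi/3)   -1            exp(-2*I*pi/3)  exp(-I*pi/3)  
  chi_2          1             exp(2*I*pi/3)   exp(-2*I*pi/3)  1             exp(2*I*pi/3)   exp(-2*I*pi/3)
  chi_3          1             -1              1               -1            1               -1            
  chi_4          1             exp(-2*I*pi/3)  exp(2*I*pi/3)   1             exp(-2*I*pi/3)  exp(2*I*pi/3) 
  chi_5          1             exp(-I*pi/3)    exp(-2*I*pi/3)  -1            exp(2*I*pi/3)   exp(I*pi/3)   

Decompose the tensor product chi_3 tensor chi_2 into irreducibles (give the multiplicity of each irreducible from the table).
chi_3 tensor chi_2 = chi_5 (all other irreducibles have multiplicity 0).

Why: The character of a tensor product is the pointwise product (chi_3 * chi_2)(C) = chi_3(C) * chi_2(C):
  {0}: (1)*(1), {1}: (-1)*(exp(2*I*pi/3)), {2}: (1)*(exp(-2*I*pi/3)), {3}: (-1)*(1), {4}: (1)*(exp(2*I*pi/3)), {5}: (-1)*(exp(-2*I*pi/3))
so (chi_3 * chi_2) takes values
  {0} -> 1, {1} -> -exp(2*I*pi/3), {2} -> exp(-2*I*pi/3), {3} -> -1, {4} -> exp(2*I*pi/3), {5} -> -exp(-2*I*pi/3).
Now take the inner product of this character with each irreducible chi from the table, <chi_3*chi_2, chi> = (1/6) sum_C |C| (chi_3*chi_2)(C) conj(chi(C)):
  <chi_3*chi_2, chi_0> = (1/6)[1*(1)*conj(1) + 1*(-exp(2*I*pi/3))*conj(1) + 1*(exp(-2*I*pi/3))*conj(1) + 1*(-1)*conj(1) + 1*(exp(2*I*pi/3))*conj(1) + 1*(-exp(-2*I*pi/3))*conj(1)]
      = (1/6)[(1) + (-exp(2*I*pi/3)) + (exp(-2*I*pi/3)) + (-1) + (exp(2*I*pi/3)) + (-exp(-2*I*pi/3))] = 0/6 = 0
  <chi_3*chi_2, chi_1> = (1/6)[1*(1)*conj(1) + 1*(-exp(2*I*pi/3))*conj(exp(I*pi/3)) + 1*(exp(-2*I*pi/3))*conj(exp(2*I*pi/3)) + 1*(-1)*conj(-1) + 1*(exp(2*I*pi/3))*conj(exp(-2*I*pi/3)) + 1*(-exp(-2*I*pi/3))*conj(exp(-I*pi/3))]
      = (1/6)[(1) + (-exp(I*pi/3)) + (exp(2*I*pi/3)) + (1) + (exp(-2*I*pi/3)) + (-exp(-I*pi/3))] = 0/6 = 0
  <chi_3*chi_2, chi_2> = (1/6)[1*(1)*conj(1) + 1*(-exp(2*I*pi/3))*conj(exp(2*I*pi/3)) + 1*(exp(-2*I*pi/3))*conj(exp(-2*I*pi/3)) + 1*(-1)*conj(1) + 1*(exp(2*I*pi/3))*conj(exp(2*I*pi/3)) + 1*(-exp(-2*I*pi/3))*conj(exp(-2*I*pi/3))]
      = (1/6)[(1) + (-1) + (1) + (-1) + (1) + (-1)] = 0/6 = 0
  <chi_3*chi_2, chi_3> = (1/6)[1*(1)*conj(1) + 1*(-exp(2*I*pi/3))*conj(-1) + 1*(exp(-2*I*pi/3))*conj(1) + 1*(-1)*conj(-1) + 1*(exp(2*I*pi/3))*conj(1) + 1*(-exp(-2*I*pi/3))*conj(-1)]
      = (1/6)[(1) + (exp(2*I*pi/3)) + (exp(-2*I*pi/3)) + (1) + (exp(2*I*pi/3)) + (exp(-2*I*pi/3))] = 0/6 = 0
  <chi_3*chi_2, chi_4> = (1/6)[1*(1)*conj(1) + 1*(-exp(2*I*pi/3))*conj(exp(-2*I*pi/3)) + 1*(exp(-2*I*pi/3))*conj(exp(2*I*pi/3)) + 1*(-1)*conj(1) + 1*(exp(2*I*pi/3))*conj(exp(-2*I*pi/3)) + 1*(-exp(-2*I*pi/3))*conj(exp(2*I*pi/3))]
      = (1/6)[(1) + (-exp(-2*I*pi/3)) + (exp(2*I*pi/3)) + (-1) + (exp(-2*I*pi/3)) + (-exp(2*I*pi/3))] = 0/6 = 0
  <chi_3*chi_2, chi_5> = (1/6)[1*(1)*conj(1) + 1*(-exp(2*I*pi/3))*conj(exp(-I*pi/3)) + 1*(exp(-2*I*pi/3))*conj(exp(-2*I*pi/3)) + 1*(-1)*conj(-1) + 1*(exp(2*I*pi/3))*conj(exp(2*I*pi/3)) + 1*(-exp(-2*I*pi/3))*conj(exp(I*pi/3))]
      = (1/6)[(1) + (1) + (1) + (1) + (1) + (1)] = 6/6 = 1
(Exp terms are combined using exp(i*s)*conj(exp(i*t)) = exp(i*(s-t)), and sums of them are collapsed using the identity that for every m > 1 the m distinct m-th roots of unity sum to 0, e.g. 1 + exp(2*I*pi/3) + exp(-2*I*pi/3) = 0.)
Hence the multiplicities are chi_5: 1. Dimension check: dim(chi_3)*dim(chi_2) = 1*1 = 1 and sum (mult * dim) = 1*1 = 1.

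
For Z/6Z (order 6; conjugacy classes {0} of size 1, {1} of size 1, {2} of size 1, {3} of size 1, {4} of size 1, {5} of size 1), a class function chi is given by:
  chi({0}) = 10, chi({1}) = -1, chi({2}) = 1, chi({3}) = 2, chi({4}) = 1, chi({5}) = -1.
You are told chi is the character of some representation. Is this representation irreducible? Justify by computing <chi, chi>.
Not irreducible (reducible): <chi, chi> = 18 > 1.

Argument: <chi, chi> = (1/|G|) sum_C |C| * |chi(C)|^2 = (1/6)[1*|10|^2 + 1*|-1|^2 + 1*|1|^2 + 1*|2|^2 + 1*|1|^2 + 1*|-1|^2]
  = (1/6)[(100) + (1) + (1) + (4) + (1) + (1)] = 108/6 = 18.
(Exp terms are combined using exp(i*s)*conj(exp(i*t)) = exp(i*(s-t)), and sums of them are collapsed using the identity that for every m > 1 the m distinct m-th roots of unity sum to 0, e.g. 1 + exp(2*I*pi/3) + exp(-2*I*pi/3) = 0.)
A character is irreducible iff <chi, chi> = 1, so this representation is reducible.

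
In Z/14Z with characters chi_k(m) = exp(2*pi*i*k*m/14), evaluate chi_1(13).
chi_1(13) = zeta_14^13 = exp(-I*pi/7)

Derivation: chi_1(13) = zeta_14^(1*13) = zeta_14^13. Since zeta_14^14 = 1, this equals zeta_14^13 = exp(2*pi*i*13/14) = exp(-I*pi/7).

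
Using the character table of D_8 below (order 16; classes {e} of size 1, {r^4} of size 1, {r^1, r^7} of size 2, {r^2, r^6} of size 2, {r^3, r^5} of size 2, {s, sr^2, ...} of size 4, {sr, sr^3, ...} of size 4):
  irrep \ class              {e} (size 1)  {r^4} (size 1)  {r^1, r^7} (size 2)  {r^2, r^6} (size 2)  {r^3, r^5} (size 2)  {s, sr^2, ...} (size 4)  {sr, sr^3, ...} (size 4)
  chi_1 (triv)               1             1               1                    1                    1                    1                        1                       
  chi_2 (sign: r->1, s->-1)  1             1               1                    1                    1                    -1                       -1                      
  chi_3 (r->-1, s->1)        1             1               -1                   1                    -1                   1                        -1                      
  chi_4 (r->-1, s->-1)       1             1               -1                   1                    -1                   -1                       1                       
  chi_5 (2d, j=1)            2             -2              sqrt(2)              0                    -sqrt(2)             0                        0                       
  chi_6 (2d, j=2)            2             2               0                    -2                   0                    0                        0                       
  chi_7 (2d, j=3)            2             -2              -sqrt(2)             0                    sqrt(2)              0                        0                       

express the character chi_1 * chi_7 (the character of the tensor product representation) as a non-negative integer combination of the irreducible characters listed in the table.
chi_1 tensor chi_7 = chi_7 (all other irreducibles have multiplicity 0).

The character of a tensor product is the pointwise product (chi_1 * chi_7)(C) = chi_1(C) * chi_7(C):
  {e}: (1)*(2), {r^4}: (1)*(-2), {r^1, r^7}: (1)*(-sqrt(2)), {r^2, r^6}: (1)*(0), {r^3, r^5}: (1)*(sqrt(2)), {s, sr^2, ...}: (1)*(0), {sr, sr^3, ...}: (1)*(0)
so (chi_1 * chi_7) takes values
  {e} -> 2, {r^4} -> -2, {r^1, r^7} -> -sqrt(2), {r^2, r^6} -> 0, {r^3, r^5} -> sqrt(2), {s, sr^2, ...} -> 0, {sr, sr^3, ...} -> 0.
Now take the inner product of this character with each irreducible chi from the table, <chi_1*chi_7, chi> = (1/16) sum_C |C| (chi_1*chi_7)(C) conj(chi(C)):
  <chi_1*chi_7, chi_1> = (1/16)[1*(2)*conj(1) + 1*(-2)*conj(1) + 2*(-sqrt(2))*conj(1) + 2*(0)*conj(1) + 2*(sqrt(2))*conj(1) + 4*(0)*conj(1) + 4*(0)*conj(1)]
      = (1/16)[(2) + (-2) + (-2*sqrt(2)) + (0) + (2*sqrt(2)) + (0) + (0)] = 0/16 = 0
  <chi_1*chi_7, chi_2> = (1/16)[1*(2)*conj(1) + 1*(-2)*conj(1) + 2*(-sqrt(2))*conj(1) + 2*(0)*conj(1) + 2*(sqrt(2))*conj(1) + 4*(0)*conj(-1) + 4*(0)*conj(-1)]
      = (1/16)[(2) + (-2) + (-2*sqrt(2)) + (0) + (2*sqrt(2)) + (0) + (0)] = 0/16 = 0
  <chi_1*chi_7, chi_3> = (1/16)[1*(2)*conj(1) + 1*(-2)*conj(1) + 2*(-sqrt(2))*conj(-1) + 2*(0)*conj(1) + 2*(sqrt(2))*conj(-1) + 4*(0)*conj(1) + 4*(0)*conj(-1)]
      = (1/16)[(2) + (-2) + (2*sqrt(2)) + (0) + (-2*sqrt(2)) + (0) + (0)] = 0/16 = 0
  <chi_1*chi_7, chi_4> = (1/16)[1*(2)*conj(1) + 1*(-2)*conj(1) + 2*(-sqrt(2))*conj(-1) + 2*(0)*conj(1) + 2*(sqrt(2))*conj(-1) + 4*(0)*conj(-1) + 4*(0)*conj(1)]
      = (1/16)[(2) + (-2) + (2*sqrt(2)) + (0) + (-2*sqrt(2)) + (0) + (0)] = 0/16 = 0
  <chi_1*chi_7, chi_5> = (1/16)[1*(2)*conj(2) + 1*(-2)*conj(-2) + 2*(-sqrt(2))*conj(sqrt(2)) + 2*(0)*conj(0) + 2*(sqrt(2))*conj(-sqrt(2)) + 4*(0)*conj(0) + 4*(0)*conj(0)]
      = (1/16)[(4) + (4) + (-4) + (0) + (-4) + (0) + (0)] = 0/16 = 0
  <chi_1*chi_7, chi_6> = (1/16)[1*(2)*conj(2) + 1*(-2)*conj(2) + 2*(-sqrt(2))*conj(0) + 2*(0)*conj(-2) + 2*(sqrt(2))*conj(0) + 4*(0)*conj(0) + 4*(0)*conj(0)]
      = (1/16)[(4) + (-4) + (0) + (0) + (0) + (0) + (0)] = 0/16 = 0
  <chi_1*chi_7, chi_7> = (1/16)[1*(2)*conj(2) + 1*(-2)*conj(-2) + 2*(-sqrt(2))*conj(-sqrt(2)) + 2*(0)*conj(0) + 2*(sqrt(2))*conj(sqrt(2)) + 4*(0)*conj(0) + 4*(0)*conj(0)]
      = (1/16)[(4) + (4) + (4) + (0) + (4) + (0) + (0)] = 16/16 = 1
Hence the multiplicities are chi_7: 1. Dimension check: dim(chi_1)*dim(chi_7) = 1*2 = 2 and sum (mult * dim) = 1*2 = 2.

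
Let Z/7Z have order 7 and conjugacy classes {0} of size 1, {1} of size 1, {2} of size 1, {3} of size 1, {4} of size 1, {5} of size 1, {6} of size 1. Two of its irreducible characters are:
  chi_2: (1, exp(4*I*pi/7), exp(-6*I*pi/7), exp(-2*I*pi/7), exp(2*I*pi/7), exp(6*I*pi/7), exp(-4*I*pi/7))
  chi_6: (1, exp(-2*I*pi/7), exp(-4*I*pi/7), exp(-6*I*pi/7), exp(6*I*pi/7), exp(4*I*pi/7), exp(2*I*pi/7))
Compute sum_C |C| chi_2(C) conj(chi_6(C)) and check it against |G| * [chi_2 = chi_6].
Sum = 0; so <chi_2, chi_6> = 0 (distinct irreducibles are orthogonal).

Justification: Compute term by term over conjugacy classes (|C| * chi_2(C) * conj(chi_6(C))):
  1*(1)*conj(1) + 1*(exp(4*I*pi/7))*conj(exp(-2*I*pi/7)) + 1*(exp(-6*I*pi/7))*conj(exp(-4*I*pi/7)) + 1*(exp(-2*I*pi/7))*conj(exp(-6*I*pi/7)) + 1*(exp(2*I*pi/7))*conj(exp(6*I*pi/7)) + 1*(exp(6*I*pi/7))*conj(exp(4*I*pi/7)) + 1*(exp(-4*I*pi/7))*conj(exp(2*I*pi/7))
  = (1) + (exp(6*I*pi/7)) + (exp(-2*I*pi/7)) + (exp(4*I*pi/7)) + (exp(-4*I*pi/7)) + (exp(2*I*pi/7)) + (exp(-6*I*pi/7))
  = 0.
(Exp terms are combined using exp(i*s)*conj(exp(i*t)) = exp(i*(s-t)), and sums of them are collapsed using the identity that for every m > 1 the m distinct m-th roots of unity sum to 0, e.g. 1 + exp(2*I*pi/3) + exp(-2*I*pi/3) = 0.)
Dividing by |G| = 7 gives 0/7 = 0, matching the row-orthogonality relation <chi_2, chi_6> = [chi_2 = chi_6].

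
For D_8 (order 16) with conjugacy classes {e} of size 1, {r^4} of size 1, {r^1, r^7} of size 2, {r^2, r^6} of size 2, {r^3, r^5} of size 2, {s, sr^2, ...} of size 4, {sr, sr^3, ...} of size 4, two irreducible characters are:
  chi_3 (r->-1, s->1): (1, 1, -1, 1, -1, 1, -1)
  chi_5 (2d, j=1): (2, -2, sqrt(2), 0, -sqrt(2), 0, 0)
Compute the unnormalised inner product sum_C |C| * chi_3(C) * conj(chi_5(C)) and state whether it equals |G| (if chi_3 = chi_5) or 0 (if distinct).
Sum = 0; so <chi_3, chi_5> = 0 (distinct irreducibles are orthogonal).

Proof sketch: Compute term by term over conjugacy classes (|C| * chi_3(C) * conj(chi_5(C))):
  1*(1)*conj(2) + 1*(1)*conj(-2) + 2*(-1)*conj(sqrt(2)) + 2*(1)*conj(0) + 2*(-1)*conj(-sqrt(2)) + 4*(1)*conj(0) + 4*(-1)*conj(0)
  = (2) + (-2) + (-2*sqrt(2)) + (0) + (2*sqrt(2)) + (0) + (0)
  = 0.
Dividing by |G| = 16 gives 0/16 = 0, matching the row-orthogonality relation <chi_3, chi_5> = [chi_3 = chi_5].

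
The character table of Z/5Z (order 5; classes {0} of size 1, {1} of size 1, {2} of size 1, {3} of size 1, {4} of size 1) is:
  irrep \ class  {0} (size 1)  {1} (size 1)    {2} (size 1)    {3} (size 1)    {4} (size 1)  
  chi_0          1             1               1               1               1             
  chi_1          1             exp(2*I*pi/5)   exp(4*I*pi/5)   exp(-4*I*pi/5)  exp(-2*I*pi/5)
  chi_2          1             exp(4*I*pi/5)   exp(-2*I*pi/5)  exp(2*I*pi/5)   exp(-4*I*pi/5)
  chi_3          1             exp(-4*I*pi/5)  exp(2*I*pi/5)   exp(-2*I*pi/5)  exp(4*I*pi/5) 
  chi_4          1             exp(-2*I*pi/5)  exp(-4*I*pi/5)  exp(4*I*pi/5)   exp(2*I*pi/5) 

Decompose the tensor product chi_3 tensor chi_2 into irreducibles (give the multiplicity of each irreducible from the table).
chi_3 tensor chi_2 = chi_0 (all other irreducibles have multiplicity 0).

Argument: The character of a tensor product is the pointwise product (chi_3 * chi_2)(C) = chi_3(C) * chi_2(C):
  {0}: (1)*(1), {1}: (exp(-4*I*pi/5))*(exp(4*I*pi/5)), {2}: (exp(2*I*pi/5))*(exp(-2*I*pi/5)), {3}: (exp(-2*I*pi/5))*(exp(2*I*pi/5)), {4}: (exp(4*I*pi/5))*(exp(-4*I*pi/5))
so (chi_3 * chi_2) takes values
  {0} -> 1, {1} -> 1, {2} -> 1, {3} -> 1, {4} -> 1.
Now take the inner product of this character with each irreducible chi from the table, <chi_3*chi_2, chi> = (1/5) sum_C |C| (chi_3*chi_2)(C) conj(chi(C)):
  <chi_3*chi_2, chi_0> = (1/5)[1*(1)*conj(1) + 1*(1)*conj(1) + 1*(1)*conj(1) + 1*(1)*conj(1) + 1*(1)*conj(1)]
      = (1/5)[(1) + (1) + (1) + (1) + (1)] = 5/5 = 1
  <chi_3*chi_2, chi_1> = (1/5)[1*(1)*conj(1) + 1*(1)*conj(exp(2*I*pi/5)) + 1*(1)*conj(exp(4*I*pi/5)) + 1*(1)*conj(exp(-4*I*pi/5)) + 1*(1)*conj(exp(-2*I*pi/5))]
      = (1/5)[(1) + (exp(-2*I*pi/5)) + (exp(-4*I*pi/5)) + (exp(4*I*pi/5)) + (exp(2*I*pi/5))] = 0/5 = 0
  <chi_3*chi_2, chi_2> = (1/5)[1*(1)*conj(1) + 1*(1)*conj(exp(4*I*pi/5)) + 1*(1)*conj(exp(-2*I*pi/5)) + 1*(1)*conj(exp(2*I*pi/5)) + 1*(1)*conj(exp(-4*I*pi/5))]
      = (1/5)[(1) + (exp(-4*I*pi/5)) + (exp(2*I*pi/5)) + (exp(-2*I*pi/5)) + (exp(4*I*pi/5))] = 0/5 = 0
  <chi_3*chi_2, chi_3> = (1/5)[1*(1)*conj(1) + 1*(1)*conj(exp(-4*I*pi/5)) + 1*(1)*conj(exp(2*I*pi/5)) + 1*(1)*conj(exp(-2*I*pi/5)) + 1*(1)*conj(exp(4*I*pi/5))]
      = (1/5)[(1) + (exp(4*I*pi/5)) + (exp(-2*I*pi/5)) + (exp(2*I*pi/5)) + (exp(-4*I*pi/5))] = 0/5 = 0
  <chi_3*chi_2, chi_4> = (1/5)[1*(1)*conj(1) + 1*(1)*conj(exp(-2*I*pi/5)) + 1*(1)*conj(exp(-4*I*pi/5)) + 1*(1)*conj(exp(4*I*pi/5)) + 1*(1)*conj(exp(2*I*pi/5))]
      = (1/5)[(1) + (exp(2*I*pi/5)) + (exp(4*I*pi/5)) + (exp(-4*I*pi/5)) + (exp(-2*I*pi/5))] = 0/5 = 0
(Exp terms are combined using exp(i*s)*conj(exp(i*t)) = exp(i*(s-t)), and sums of them are collapsed using the identity that for every m > 1 the m distinct m-th roots of unity sum to 0, e.g. 1 + exp(2*I*pi/3) + exp(-2*I*pi/3) = 0.)
Hence the multiplicities are chi_0: 1. Dimension check: dim(chi_3)*dim(chi_2) = 1*1 = 1 and sum (mult * dim) = 1*1 = 1.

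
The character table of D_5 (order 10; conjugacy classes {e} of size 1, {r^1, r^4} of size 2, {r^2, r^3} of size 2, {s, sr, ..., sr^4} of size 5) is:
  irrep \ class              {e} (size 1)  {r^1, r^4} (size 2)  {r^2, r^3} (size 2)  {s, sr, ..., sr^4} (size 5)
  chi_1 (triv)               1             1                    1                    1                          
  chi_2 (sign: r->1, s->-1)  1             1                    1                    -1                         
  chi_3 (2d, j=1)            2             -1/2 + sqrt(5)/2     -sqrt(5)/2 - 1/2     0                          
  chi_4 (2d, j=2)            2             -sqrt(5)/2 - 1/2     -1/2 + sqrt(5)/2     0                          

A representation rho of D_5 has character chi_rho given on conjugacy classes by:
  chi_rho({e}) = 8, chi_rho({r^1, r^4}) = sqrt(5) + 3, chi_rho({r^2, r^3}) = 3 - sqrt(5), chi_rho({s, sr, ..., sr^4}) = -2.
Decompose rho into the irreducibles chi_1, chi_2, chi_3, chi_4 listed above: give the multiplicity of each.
Multiplicities: chi_1: 1, chi_2: 3, chi_3: 2, chi_4: 0.

Use <chi_rho, chi> = (1/|G|) sum_C |C| * chi_rho(C) * conj(chi(C)) with |G| = 10 for each irreducible chi in the table:
  <chi_rho, chi_1> = (1/10)[1*(8)*conj(1) + 2*(sqrt(5) + 3)*conj(1) + 2*(3 - sqrt(5))*conj(1) + 5*(-2)*conj(1)]
      = (1/10)[(8) + (2*sqrt(5) + 6) + (6 - 2*sqrt(5)) + (-10)] = 10/10 = 1
  <chi_rho, chi_2> = (1/10)[1*(8)*conj(1) + 2*(sqrt(5) + 3)*conj(1) + 2*(3 - sqrt(5))*conj(1) + 5*(-2)*conj(-1)]
      = (1/10)[(8) + (2*sqrt(5) + 6) + (6 - 2*sqrt(5)) + (10)] = 30/10 = 3
  <chi_rho, chi_3> = (1/10)[1*(8)*conj(2) + 2*(sqrt(5) + 3)*conj(-1/2 + sqrt(5)/2) + 2*(3 - sqrt(5))*conj(-sqrt(5)/2 - 1/2) + 5*(-2)*conj(0)]
      = (1/10)[(16) + (2 + 2*sqrt(5)) + (2 - 2*sqrt(5)) + (0)] = 20/10 = 2
  <chi_rho, chi_4> = (1/10)[1*(8)*conj(2) + 2*(sqrt(5) + 3)*conj(-sqrt(5)/2 - 1/2) + 2*(3 - sqrt(5))*conj(-1/2 + sqrt(5)/2) + 5*(-2)*conj(0)]
      = (1/10)[(16) + (-4*sqrt(5) - 8) + (-8 + 4*sqrt(5)) + (0)] = 0/10 = 0
Dimension check: dim(rho) = sum (mult * dim) = 1*1 + 3*1 + 2*2 + 0*2 = 8 = chi_rho(e) = 8.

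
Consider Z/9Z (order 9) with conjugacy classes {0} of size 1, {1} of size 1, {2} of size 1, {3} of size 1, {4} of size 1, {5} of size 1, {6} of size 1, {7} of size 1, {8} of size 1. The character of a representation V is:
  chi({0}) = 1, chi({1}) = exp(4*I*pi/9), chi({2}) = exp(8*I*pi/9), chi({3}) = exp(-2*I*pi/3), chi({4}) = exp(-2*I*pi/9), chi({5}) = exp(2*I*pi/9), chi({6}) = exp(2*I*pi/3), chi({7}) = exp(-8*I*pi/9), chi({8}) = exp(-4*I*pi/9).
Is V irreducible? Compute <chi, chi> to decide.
Irreducible: <chi, chi> = 1.

Reasoning: <chi, chi> = (1/|G|) sum_C |C| * |chi(C)|^2 = (1/9)[1*|1|^2 + 1*|exp(4*I*pi/9)|^2 + 1*|exp(8*I*pi/9)|^2 + 1*|exp(-2*I*pi/3)|^2 + 1*|exp(-2*I*pi/9)|^2 + 1*|exp(2*I*pi/9)|^2 + 1*|exp(2*I*pi/3)|^2 + 1*|exp(-8*I*pi/9)|^2 + 1*|exp(-4*I*pi/9)|^2]
  = (1/9)[(1) + (1) + (1) + (1) + (1) + (1) + (1) + (1) + (1)] = 9/9 = 1.
(Exp terms are combined using exp(i*s)*conj(exp(i*t)) = exp(i*(s-t)), and sums of them are collapsed using the identity that for every m > 1 the m distinct m-th roots of unity sum to 0, e.g. 1 + exp(2*I*pi/3) + exp(-2*I*pi/3) = 0.)
A character is irreducible iff <chi, chi> = 1, so this representation is irreducible.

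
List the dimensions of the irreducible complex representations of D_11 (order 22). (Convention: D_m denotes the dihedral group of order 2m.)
Dimensions: 1, 1, 2, 2, 2, 2, 2

Why: There are 7 irreducibles (= number of conjugacy classes). Their dimensions d_i satisfy sum d_i^2 = |G| = 22: 1 + 1 + 4 + 4 + 4 + 4 + 4 = 22.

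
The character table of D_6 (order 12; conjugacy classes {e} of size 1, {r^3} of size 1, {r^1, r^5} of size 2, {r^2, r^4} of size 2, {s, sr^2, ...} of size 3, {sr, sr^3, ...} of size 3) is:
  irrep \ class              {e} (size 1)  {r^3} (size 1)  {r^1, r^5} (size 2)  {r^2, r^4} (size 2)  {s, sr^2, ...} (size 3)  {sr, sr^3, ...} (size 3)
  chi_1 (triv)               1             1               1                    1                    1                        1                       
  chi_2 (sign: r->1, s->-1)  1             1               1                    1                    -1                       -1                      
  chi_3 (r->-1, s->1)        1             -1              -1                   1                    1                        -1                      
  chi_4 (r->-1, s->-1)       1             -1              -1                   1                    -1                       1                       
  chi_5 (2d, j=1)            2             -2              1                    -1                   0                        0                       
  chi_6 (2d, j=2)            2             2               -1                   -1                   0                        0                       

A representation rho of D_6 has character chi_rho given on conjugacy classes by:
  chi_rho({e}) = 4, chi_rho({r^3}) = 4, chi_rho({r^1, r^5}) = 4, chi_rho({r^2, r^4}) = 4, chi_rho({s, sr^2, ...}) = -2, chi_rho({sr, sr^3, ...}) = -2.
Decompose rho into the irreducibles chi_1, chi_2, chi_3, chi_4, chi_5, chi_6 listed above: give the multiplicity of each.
Multiplicities: chi_1: 1, chi_2: 3, chi_3: 0, chi_4: 0, chi_5: 0, chi_6: 0.

Explanation: Use <chi_rho, chi> = (1/|G|) sum_C |C| * chi_rho(C) * conj(chi(C)) with |G| = 12 for each irreducible chi in the table:
  <chi_rho, chi_1> = (1/12)[1*(4)*conj(1) + 1*(4)*conj(1) + 2*(4)*conj(1) + 2*(4)*conj(1) + 3*(-2)*conj(1) + 3*(-2)*conj(1)]
      = (1/12)[(4) + (4) + (8) + (8) + (-6) + (-6)] = 12/12 = 1
  <chi_rho, chi_2> = (1/12)[1*(4)*conj(1) + 1*(4)*conj(1) + 2*(4)*conj(1) + 2*(4)*conj(1) + 3*(-2)*conj(-1) + 3*(-2)*conj(-1)]
      = (1/12)[(4) + (4) + (8) + (8) + (6) + (6)] = 36/12 = 3
  <chi_rho, chi_3> = (1/12)[1*(4)*conj(1) + 1*(4)*conj(-1) + 2*(4)*conj(-1) + 2*(4)*conj(1) + 3*(-2)*conj(1) + 3*(-2)*conj(-1)]
      = (1/12)[(4) + (-4) + (-8) + (8) + (-6) + (6)] = 0/12 = 0
  <chi_rho, chi_4> = (1/12)[1*(4)*conj(1) + 1*(4)*conj(-1) + 2*(4)*conj(-1) + 2*(4)*conj(1) + 3*(-2)*conj(-1) + 3*(-2)*conj(1)]
      = (1/12)[(4) + (-4) + (-8) + (8) + (6) + (-6)] = 0/12 = 0
  <chi_rho, chi_5> = (1/12)[1*(4)*conj(2) + 1*(4)*conj(-2) + 2*(4)*conj(1) + 2*(4)*conj(-1) + 3*(-2)*conj(0) + 3*(-2)*conj(0)]
      = (1/12)[(8) + (-8) + (8) + (-8) + (0) + (0)] = 0/12 = 0
  <chi_rho, chi_6> = (1/12)[1*(4)*conj(2) + 1*(4)*conj(2) + 2*(4)*conj(-1) + 2*(4)*conj(-1) + 3*(-2)*conj(0) + 3*(-2)*conj(0)]
      = (1/12)[(8) + (8) + (-8) + (-8) + (0) + (0)] = 0/12 = 0
Dimension check: dim(rho) = sum (mult * dim) = 1*1 + 3*1 + 0*1 + 0*1 + 0*2 + 0*2 = 4 = chi_rho(e) = 4.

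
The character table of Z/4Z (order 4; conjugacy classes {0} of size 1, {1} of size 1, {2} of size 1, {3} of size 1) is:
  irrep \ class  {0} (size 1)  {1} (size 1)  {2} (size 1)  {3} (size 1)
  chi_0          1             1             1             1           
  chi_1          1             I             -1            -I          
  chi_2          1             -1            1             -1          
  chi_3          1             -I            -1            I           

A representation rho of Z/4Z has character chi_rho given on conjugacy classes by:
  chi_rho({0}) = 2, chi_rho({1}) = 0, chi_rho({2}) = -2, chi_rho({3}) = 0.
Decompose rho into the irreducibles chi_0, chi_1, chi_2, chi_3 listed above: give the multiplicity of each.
Multiplicities: chi_0: 0, chi_1: 1, chi_2: 0, chi_3: 1.

Proof sketch: Use <chi_rho, chi> = (1/|G|) sum_C |C| * chi_rho(C) * conj(chi(C)) with |G| = 4 for each irreducible chi in the table:
  <chi_rho, chi_0> = (1/4)[1*(2)*conj(1) + 1*(0)*conj(1) + 1*(-2)*conj(1) + 1*(0)*conj(1)]
      = (1/4)[(2) + (0) + (-2) + (0)] = 0/4 = 0
  <chi_rho, chi_1> = (1/4)[1*(2)*conj(1) + 1*(0)*conj(I) + 1*(-2)*conj(-1) + 1*(0)*conj(-I)]
      = (1/4)[(2) + (0) + (2) + (0)] = 4/4 = 1
  <chi_rho, chi_2> = (1/4)[1*(2)*conj(1) + 1*(0)*conj(-1) + 1*(-2)*conj(1) + 1*(0)*conj(-1)]
      = (1/4)[(2) + (0) + (-2) + (0)] = 0/4 = 0
  <chi_rho, chi_3> = (1/4)[1*(2)*conj(1) + 1*(0)*conj(-I) + 1*(-2)*conj(-1) + 1*(0)*conj(I)]
      = (1/4)[(2) + (0) + (2) + (0)] = 4/4 = 1
(Exp terms are combined using exp(i*s)*conj(exp(i*t)) = exp(i*(s-t)), and sums of them are collapsed using the identity that for every m > 1 the m distinct m-th roots of unity sum to 0, e.g. 1 + exp(2*I*pi/3) + exp(-2*I*pi/3) = 0.)
Dimension check: dim(rho) = sum (mult * dim) = 0*1 + 1*1 + 0*1 + 1*1 = 2 = chi_rho(e) = 2.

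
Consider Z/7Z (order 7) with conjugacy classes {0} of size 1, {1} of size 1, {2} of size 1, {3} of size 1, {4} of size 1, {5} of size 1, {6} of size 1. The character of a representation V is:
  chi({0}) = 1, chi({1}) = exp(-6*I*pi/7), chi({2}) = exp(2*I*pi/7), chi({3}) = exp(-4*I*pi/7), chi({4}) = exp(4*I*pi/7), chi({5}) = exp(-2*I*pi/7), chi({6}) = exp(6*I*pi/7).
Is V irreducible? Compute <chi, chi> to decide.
Irreducible: <chi, chi> = 1.

Why: <chi, chi> = (1/|G|) sum_C |C| * |chi(C)|^2 = (1/7)[1*|1|^2 + 1*|exp(-6*I*pi/7)|^2 + 1*|exp(2*I*pi/7)|^2 + 1*|exp(-4*I*pi/7)|^2 + 1*|exp(4*I*pi/7)|^2 + 1*|exp(-2*I*pi/7)|^2 + 1*|exp(6*I*pi/7)|^2]
  = (1/7)[(1) + (1) + (1) + (1) + (1) + (1) + (1)] = 7/7 = 1.
(Exp terms are combined using exp(i*s)*conj(exp(i*t)) = exp(i*(s-t)), and sums of them are collapsed using the identity that for every m > 1 the m distinct m-th roots of unity sum to 0, e.g. 1 + exp(2*I*pi/3) + exp(-2*I*pi/3) = 0.)
A character is irreducible iff <chi, chi> = 1, so this representation is irreducible.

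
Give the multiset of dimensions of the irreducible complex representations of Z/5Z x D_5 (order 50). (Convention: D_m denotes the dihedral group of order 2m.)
Dimensions: 1, 1, 1, 1, 1, 1, 1, 1, 1, 1, 2, 2, 2, 2, 2, 2, 2, 2, 2, 2

Justification: There are 20 irreducibles (= number of conjugacy classes). Their dimensions d_i satisfy sum d_i^2 = |G| = 50: 1 + 1 + 1 + 1 + 1 + 1 + 1 + 1 + 1 + 1 + 4 + 4 + 4 + 4 + 4 + 4 + 4 + 4 + 4 + 4 = 50. (For the product with Z/5Z: each of the 5 1-dim characters of Z/5Z tensors with each irrep of D_5, giving 5 copies of each D_5-dimension.)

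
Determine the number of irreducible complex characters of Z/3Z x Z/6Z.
18

The number of irreducible complex representations of a finite group equals its number of conjugacy classes. Z/3Z x Z/6Z is abelian of order 18, so every element is its own conjugacy class: 18 classes, so Z/3Z x Z/6Z (order 18) has exactly 18 irreducible complex representations.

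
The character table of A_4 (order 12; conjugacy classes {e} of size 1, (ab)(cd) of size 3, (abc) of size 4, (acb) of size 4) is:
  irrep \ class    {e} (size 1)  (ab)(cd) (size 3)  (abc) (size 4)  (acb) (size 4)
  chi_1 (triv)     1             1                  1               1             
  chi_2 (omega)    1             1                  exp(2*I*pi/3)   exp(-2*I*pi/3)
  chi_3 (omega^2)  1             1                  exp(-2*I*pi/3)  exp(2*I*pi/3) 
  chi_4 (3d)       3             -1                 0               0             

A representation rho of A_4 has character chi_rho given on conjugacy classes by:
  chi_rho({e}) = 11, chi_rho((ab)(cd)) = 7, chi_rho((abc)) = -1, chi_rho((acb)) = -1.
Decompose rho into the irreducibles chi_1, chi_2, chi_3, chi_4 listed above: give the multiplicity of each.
Multiplicities: chi_1: 2, chi_2: 3, chi_3: 3, chi_4: 1.

Explanation: Use <chi_rho, chi> = (1/|G|) sum_C |C| * chi_rho(C) * conj(chi(C)) with |G| = 12 for each irreducible chi in the table:
  <chi_rho, chi_1> = (1/12)[1*(11)*conj(1) + 3*(7)*conj(1) + 4*(-1)*conj(1) + 4*(-1)*conj(1)]
      = (1/12)[(11) + (21) + (-4) + (-4)] = 24/12 = 2
  <chi_rho, chi_2> = (1/12)[1*(11)*conj(1) + 3*(7)*conj(1) + 4*(-1)*conj(exp(2*I*pi/3)) + 4*(-1)*conj(exp(-2*I*pi/3))]
      = (1/12)[(11) + (21) + (12 + 8*exp(-2*I*pi/3) + 12*exp(2*I*pi/3)) + (12 + 12*exp(-2*I*pi/3) + 8*exp(2*I*pi/3))] = 36/12 = 3
  <chi_rho, chi_3> = (1/12)[1*(11)*conj(1) + 3*(7)*conj(1) + 4*(-1)*conj(exp(-2*I*pi/3)) + 4*(-1)*conj(exp(2*I*pi/3))]
      = (1/12)[(11) + (21) + (12 + 12*exp(-2*I*pi/3) + 8*exp(2*I*pi/3)) + (12 + 8*exp(-2*I*pi/3) + 12*exp(2*I*pi/3))] = 36/12 = 3
  <chi_rho, chi_4> = (1/12)[1*(11)*conj(3) + 3*(7)*conj(-1) + 4*(-1)*conj(0) + 4*(-1)*conj(0)]
      = (1/12)[(33) + (-21) + (0) + (0)] = 12/12 = 1
(Exp terms are combined using exp(i*s)*conj(exp(i*t)) = exp(i*(s-t)), and sums of them are collapsed using the identity that for every m > 1 the m distinct m-th roots of unity sum to 0, e.g. 1 + exp(2*I*pi/3) + exp(-2*I*pi/3) = 0.)
Dimension check: dim(rho) = sum (mult * dim) = 2*1 + 3*1 + 3*1 + 1*3 = 11 = chi_rho(e) = 11.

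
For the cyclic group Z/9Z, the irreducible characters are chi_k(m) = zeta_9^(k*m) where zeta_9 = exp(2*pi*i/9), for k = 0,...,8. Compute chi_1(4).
chi_1(4) = zeta_9^4 = exp(8*I*pi/9)

Reasoning: chi_1(4) = zeta_9^(1*4) = zeta_9^4. Since zeta_9^9 = 1, this equals zeta_9^4 = exp(2*pi*i*4/9) = exp(8*I*pi/9).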